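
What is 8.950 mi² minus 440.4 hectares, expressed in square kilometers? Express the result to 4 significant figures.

18.78 km²

8.950 mi² = 23.1804 km² and 440.4 ha = 4.40400 km².
23.1804 − 4.40400 ≈ 18.78 km².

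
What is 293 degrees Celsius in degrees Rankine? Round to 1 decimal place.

1019.1 °R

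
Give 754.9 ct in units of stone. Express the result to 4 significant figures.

1 carat = 3.14946e-5 st.
754.9 × 3.14946e-5 ≈ 0.02378 st.

0.02378 stone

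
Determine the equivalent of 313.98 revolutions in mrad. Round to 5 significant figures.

1.9728 × 10^6 milliradians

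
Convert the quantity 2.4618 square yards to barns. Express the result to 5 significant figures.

2.0584 × 10^28 barn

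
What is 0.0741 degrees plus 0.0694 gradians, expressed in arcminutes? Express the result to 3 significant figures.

0.0741 ° = 4.44600 arcmin and 0.0694 grad = 3.74760 arcmin.
4.44600 + 3.74760 ≈ 8.19 arcmin.

8.19 arcminutes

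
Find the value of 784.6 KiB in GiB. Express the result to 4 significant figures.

0.0007483 gibibytes

1 kibibyte = 9.53674 × 10^-7 GiB.
784.6 × 9.53674 × 10^-7 ≈ 0.0007483 GiB.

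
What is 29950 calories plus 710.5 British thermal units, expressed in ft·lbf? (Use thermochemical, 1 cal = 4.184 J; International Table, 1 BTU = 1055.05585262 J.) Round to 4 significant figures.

29950 cal = 92424.5 ft·lbf and 710.5 BTU = 552889 ft·lbf.
92424.5 + 552889 ≈ 645300 ft·lbf.

645300 foot-pounds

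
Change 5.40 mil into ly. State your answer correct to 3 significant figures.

1 mil = 2.68478 × 10^-21 light-years.
5.40 × 2.68478 × 10^-21 ≈ 1.45 × 10^-20 ly.

1.45 × 10^-20 ly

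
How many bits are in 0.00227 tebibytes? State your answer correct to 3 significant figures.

2.00e+10 bit

1 TiB = 8.79609e+12 bits.
0.00227 × 8.79609e+12 ≈ 2.00e+10 bit.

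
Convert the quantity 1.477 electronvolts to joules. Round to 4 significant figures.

2.366 × 10^-19 J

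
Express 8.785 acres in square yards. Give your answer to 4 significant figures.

42520 yd²

1 acre = 4840.00 yd².
Thus 8.785 × 4840.00 ≈ 42520 yd².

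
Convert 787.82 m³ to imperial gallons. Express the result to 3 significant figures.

173000 imp gal

1 m³ = 219.969 imperial gallons.
So 787.82 × 219.969 ≈ 173000 imp gal.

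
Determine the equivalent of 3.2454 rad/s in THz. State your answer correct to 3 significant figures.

5.17 × 10^-13 terahertz

1 radian per second = 1.59155 × 10^-13 terahertz.
3.2454 × 1.59155 × 10^-13 ≈ 5.17 × 10^-13 THz.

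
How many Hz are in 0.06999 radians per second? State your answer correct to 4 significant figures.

1 rad/s = 0.159155 Hz.
Then 0.06999 × 0.159155 ≈ 0.01114 Hz.

0.01114 hertz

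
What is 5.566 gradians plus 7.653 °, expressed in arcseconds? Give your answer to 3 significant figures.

45600 arcsec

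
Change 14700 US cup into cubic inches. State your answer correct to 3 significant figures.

212000 cubic inches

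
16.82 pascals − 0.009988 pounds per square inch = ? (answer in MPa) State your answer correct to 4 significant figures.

16.82 Pa = 1.68200 × 10^-5 MPa and 0.009988 psi = 6.88648 × 10^-5 MPa.
1.68200 × 10^-5 − 6.88648 × 10^-5 ≈ -5.204 × 10^-5 MPa.

-5.204 × 10^-5 megapascals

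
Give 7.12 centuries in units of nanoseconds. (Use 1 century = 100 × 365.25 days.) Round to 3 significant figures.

1 century = 3.15576 × 10^18 nanoseconds.
So 7.12 × 3.15576 × 10^18 ≈ 2.25 × 10^19 ns.

2.25 × 10^19 ns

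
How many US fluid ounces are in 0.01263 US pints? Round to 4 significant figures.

0.2021 US fl oz

1 US pint = 16.0000 US fluid ounces.
Then 0.01263 × 16.0000 ≈ 0.2021 US fl oz.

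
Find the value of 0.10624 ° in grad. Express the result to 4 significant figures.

1 degree = 1.11111 gradians.
Thus 0.10624 × 1.11111 ≈ 0.1180 grad.

0.1180 grad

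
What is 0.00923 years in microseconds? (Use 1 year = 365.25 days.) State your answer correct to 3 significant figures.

1 year = 3.15576e+13 μs.
0.00923 × 3.15576e+13 ≈ 2.91e+11 μs.

2.91e+11 microseconds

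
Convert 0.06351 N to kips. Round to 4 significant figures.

1 newton = 0.000224809 kip.
Then 0.06351 × 0.000224809 ≈ 1.428 × 10^-5 kip.

1.428 × 10^-5 kips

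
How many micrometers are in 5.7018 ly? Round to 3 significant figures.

1 ly = 9.46073e+21 μm.
Thus 5.7018 × 9.46073e+21 ≈ 5.39e+22 μm.

5.39e+22 μm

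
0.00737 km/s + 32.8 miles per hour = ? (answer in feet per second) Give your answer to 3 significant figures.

72.3 feet per second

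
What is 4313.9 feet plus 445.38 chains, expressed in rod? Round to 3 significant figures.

2040 rods

4313.9 ft = 261.448 rod and 445.38 chain = 1781.52 rod.
261.448 + 1781.52 ≈ 2040 rod.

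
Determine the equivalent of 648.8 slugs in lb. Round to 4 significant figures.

20870 lb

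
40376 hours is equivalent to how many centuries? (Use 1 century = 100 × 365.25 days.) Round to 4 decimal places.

0.0461 century

1 h = 1.14077 × 10^-6 century.
So 40376 × 1.14077 × 10^-6 ≈ 0.0461 century.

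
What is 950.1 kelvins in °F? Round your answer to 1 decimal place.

K = (°F + 459.67) × 5/9.
Applying the formula gives 1250.5 °F.

1250.5 degrees Fahrenheit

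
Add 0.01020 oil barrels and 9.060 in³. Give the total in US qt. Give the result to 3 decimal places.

1.870 US qt

0.01020 bbl = 1.71360 US qt and 9.060 in³ = 0.156883 US qt.
1.71360 + 0.156883 ≈ 1.870 US qt.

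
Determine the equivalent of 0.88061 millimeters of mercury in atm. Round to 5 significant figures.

1 mmHg = 0.00131579 atm.
Thus 0.88061 × 0.00131579 ≈ 0.0011587 atm.

0.0011587 atm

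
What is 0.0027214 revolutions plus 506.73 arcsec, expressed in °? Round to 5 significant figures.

0.0027214 rev = 0.979704 ° and 506.73 arcsec = 0.140758 °.
0.979704 + 0.140758 ≈ 1.1205 °.

1.1205 °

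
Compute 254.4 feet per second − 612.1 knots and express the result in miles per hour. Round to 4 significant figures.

-530.9 mph

254.4 ft/s = 173.455 mph and 612.1 kn = 704.392 mph.
173.455 − 704.392 ≈ -530.9 mph.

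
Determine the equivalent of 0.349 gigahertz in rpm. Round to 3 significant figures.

2.09e+10 rpm

1 GHz = 6.00000e+10 rpm.
0.349 × 6.00000e+10 ≈ 2.09e+10 rpm.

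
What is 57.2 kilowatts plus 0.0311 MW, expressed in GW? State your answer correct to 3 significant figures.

8.83 × 10^-5 GW

57.2 kW = 5.72000 × 10^-5 GW and 0.0311 MW = 3.11000 × 10^-5 GW.
5.72000 × 10^-5 + 3.11000 × 10^-5 ≈ 8.83 × 10^-5 GW.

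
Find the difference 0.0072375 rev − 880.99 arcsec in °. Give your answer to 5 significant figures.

2.3608 °

0.0072375 rev = 2.60550 ° and 880.99 arcsec = 0.244719 °.
2.60550 − 0.244719 ≈ 2.3608 °.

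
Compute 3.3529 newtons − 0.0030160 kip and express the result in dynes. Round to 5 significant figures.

-1.0063e+6 dyn

3.3529 N = 335290 dyn and 0.0030160 kip = 1.34158e+6 dyn.
335290 − 1.34158e+6 ≈ -1.0063e+6 dyn.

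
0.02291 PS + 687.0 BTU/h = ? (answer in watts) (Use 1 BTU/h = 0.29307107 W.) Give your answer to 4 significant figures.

218.2 watts

0.02291 PS = 16.8503 W and 687.0 BTU/h = 201.340 W.
16.8503 + 201.340 ≈ 218.2 W.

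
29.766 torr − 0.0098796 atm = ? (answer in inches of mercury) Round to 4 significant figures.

0.8763 inHg

29.766 torr = 1.17189 inHg and 0.0098796 atm = 0.295610 inHg.
1.17189 − 0.295610 ≈ 0.8763 inHg.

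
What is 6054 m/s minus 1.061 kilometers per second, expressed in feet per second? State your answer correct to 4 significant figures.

6054 m/s = 19862.2 ft/s and 1.061 km/s = 3480.97 ft/s.
19862.2 − 3480.97 ≈ 16380 ft/s.

16380 ft/s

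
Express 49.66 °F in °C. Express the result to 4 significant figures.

°F = °C × 9/5 + 32.
Applying the formula gives 9.811 °C.

9.811 degrees Celsius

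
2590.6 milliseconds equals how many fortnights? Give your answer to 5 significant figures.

2.1417e-6 fortnights

1 ms = 8.26720e-10 fortnights.
Thus 2590.6 × 8.26720e-10 ≈ 2.1417e-6 fortnight.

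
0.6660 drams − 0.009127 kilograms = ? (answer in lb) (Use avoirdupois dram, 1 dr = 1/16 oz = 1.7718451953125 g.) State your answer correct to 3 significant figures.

0.6660 dr = 0.00260156 lb and 0.009127 kg = 0.0201216 lb.
0.00260156 − 0.0201216 ≈ -0.0175 lb.

-0.0175 lb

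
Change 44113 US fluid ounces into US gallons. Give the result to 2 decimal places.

344.63 US gal

1 US fluid ounce = 0.00781250 US gal.
44113 × 0.00781250 ≈ 344.63 US gal.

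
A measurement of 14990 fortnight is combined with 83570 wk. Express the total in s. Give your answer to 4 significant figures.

14990 fortnight = 1.813190e+10 s and 83570 wk = 5.054314e+10 s.
1.813190e+10 + 5.054314e+10 ≈ 6.868e+10 s.

6.868e+10 s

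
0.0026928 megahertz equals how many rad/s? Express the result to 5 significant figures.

16919 radians per second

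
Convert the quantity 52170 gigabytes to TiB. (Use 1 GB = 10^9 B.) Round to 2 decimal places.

47.45 TiB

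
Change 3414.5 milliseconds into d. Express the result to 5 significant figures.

3.9520e-5 d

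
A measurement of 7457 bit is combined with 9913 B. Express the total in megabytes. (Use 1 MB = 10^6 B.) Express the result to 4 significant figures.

0.01085 megabytes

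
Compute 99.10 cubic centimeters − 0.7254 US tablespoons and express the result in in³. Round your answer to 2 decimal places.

99.10 cm³ = 6.04745 in³ and 0.7254 US tbsp = 0.654560 in³.
6.04745 − 0.654560 ≈ 5.39 in³.

5.39 in³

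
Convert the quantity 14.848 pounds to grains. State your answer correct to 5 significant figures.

103940 grains

1 pound = 7000.00 gr.
So 14.848 × 7000.00 ≈ 103940 gr.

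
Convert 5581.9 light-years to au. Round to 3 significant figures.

1 light-year = 63241.1 au.
Thus 5581.9 × 63241.1 ≈ 3.53e+8 au.

3.53e+8 au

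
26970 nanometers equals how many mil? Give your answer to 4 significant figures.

1.062 mils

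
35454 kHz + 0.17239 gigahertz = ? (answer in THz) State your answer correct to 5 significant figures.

35454 kHz = 3.54540e-5 THz and 0.17239 GHz = 0.000172390 THz.
3.54540e-5 + 0.000172390 ≈ 0.00020784 THz.

0.00020784 THz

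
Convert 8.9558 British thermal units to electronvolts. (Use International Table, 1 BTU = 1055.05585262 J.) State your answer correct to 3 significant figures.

5.90 × 10^22 electronvolts

1 BTU = 6.58514 × 10^21 eV.
Thus 8.9558 × 6.58514 × 10^21 ≈ 5.90 × 10^22 eV.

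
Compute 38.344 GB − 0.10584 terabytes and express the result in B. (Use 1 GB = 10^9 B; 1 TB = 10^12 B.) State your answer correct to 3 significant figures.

38.344 GB = 3.83440e+10 B and 0.10584 TB = 1.05840e+11 B.
3.83440e+10 − 1.05840e+11 ≈ -6.75e+10 B.

-6.75e+10 bytes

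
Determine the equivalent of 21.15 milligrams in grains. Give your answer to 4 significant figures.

0.3264 grains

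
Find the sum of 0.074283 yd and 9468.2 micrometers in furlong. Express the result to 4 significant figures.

0.0003847 furlong

0.074283 yd = 0.000337650 furlong and 9468.2 μm = 4.70661 × 10^-5 furlong.
0.000337650 + 4.70661 × 10^-5 ≈ 0.0003847 furlong.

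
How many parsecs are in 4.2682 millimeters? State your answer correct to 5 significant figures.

1.3832 × 10^-19 parsecs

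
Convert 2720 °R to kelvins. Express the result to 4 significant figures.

1511 kelvins

°R = K × 9/5.
Applying the formula gives 1511 K.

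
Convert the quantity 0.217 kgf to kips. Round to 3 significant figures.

1 kilogram-force = 0.00220462 kips.
Then 0.217 × 0.00220462 ≈ 0.000478 kip.

0.000478 kip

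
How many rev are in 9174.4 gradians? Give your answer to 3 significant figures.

1 gradian = 0.00250000 rev.
So 9174.4 × 0.00250000 ≈ 22.9 rev.

22.9 rev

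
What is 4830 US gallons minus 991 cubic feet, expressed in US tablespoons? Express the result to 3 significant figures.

-661000 US tablespoons

4830 US gal = 1.23648e+6 US tbsp and 991 ft³ = 1.89778e+6 US tbsp.
1.23648e+6 − 1.89778e+6 ≈ -661000 US tbsp.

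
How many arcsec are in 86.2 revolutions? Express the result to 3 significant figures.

1.12e+8 arcsec

1 rev = 1.29600e+6 arcsec.
86.2 × 1.29600e+6 ≈ 1.12e+8 arcsec.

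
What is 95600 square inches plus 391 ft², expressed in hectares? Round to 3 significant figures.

0.00980 hectares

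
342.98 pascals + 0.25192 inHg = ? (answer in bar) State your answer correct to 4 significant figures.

342.98 Pa = 0.00342980 bar and 0.25192 inHg = 0.00853099 bar.
0.00342980 + 0.00853099 ≈ 0.01196 bar.

0.01196 bar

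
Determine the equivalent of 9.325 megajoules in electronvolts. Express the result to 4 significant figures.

1 MJ = 6.24151e+24 eV.
Thus 9.325 × 6.24151e+24 ≈ 5.820e+25 eV.

5.820e+25 eV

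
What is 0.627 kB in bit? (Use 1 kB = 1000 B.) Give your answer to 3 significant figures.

1 kilobyte = 8000.00 bit.
0.627 × 8000.00 ≈ 5020 bit.

5020 bits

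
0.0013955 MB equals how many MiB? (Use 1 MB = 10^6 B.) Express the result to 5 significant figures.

0.0013309 MiB

1 megabyte = 0.953674 mebibytes.
Then 0.0013955 × 0.953674 ≈ 0.0013309 MiB.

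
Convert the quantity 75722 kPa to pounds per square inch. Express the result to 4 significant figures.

10980 psi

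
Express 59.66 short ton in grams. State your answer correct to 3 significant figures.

1 short ton = 907185 grams.
Then 59.66 × 907185 ≈ 5.41 × 10^7 g.

5.41 × 10^7 g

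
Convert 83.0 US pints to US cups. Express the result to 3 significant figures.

1 US pint = 2.00000 US cup.
83.0 × 2.00000 ≈ 166 US cup.

166 US cup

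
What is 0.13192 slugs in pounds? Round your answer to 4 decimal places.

4.2444 pounds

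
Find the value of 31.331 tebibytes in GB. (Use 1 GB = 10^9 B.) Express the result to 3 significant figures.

34400 GB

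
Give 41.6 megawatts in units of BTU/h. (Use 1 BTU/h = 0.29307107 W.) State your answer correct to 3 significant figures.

1 MW = 3.41214e+6 BTU per hour.
41.6 × 3.41214e+6 ≈ 1.42e+8 BTU/h.

1.42e+8 BTU per hour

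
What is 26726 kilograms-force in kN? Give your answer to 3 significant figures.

262 kN

1 kilogram-force = 0.00980665 kN.
So 26726 × 0.00980665 ≈ 262 kN.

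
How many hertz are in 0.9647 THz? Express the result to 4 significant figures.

9.647 × 10^11 Hz

1 THz = 1.00000 × 10^12 hertz.
Thus 0.9647 × 1.00000 × 10^12 ≈ 9.647 × 10^11 Hz.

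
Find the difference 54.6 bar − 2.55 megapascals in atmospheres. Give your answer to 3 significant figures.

28.7 atmospheres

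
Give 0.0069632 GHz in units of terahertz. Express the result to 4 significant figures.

1 gigahertz = 0.00100000 THz.
Thus 0.0069632 × 0.00100000 ≈ 6.963e-6 THz.

6.963e-6 terahertz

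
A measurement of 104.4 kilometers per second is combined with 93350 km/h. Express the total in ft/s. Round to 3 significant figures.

428000 ft/s

104.4 km/s = 342520 ft/s and 93350 km/h = 85074.0 ft/s.
342520 + 85074.0 ≈ 428000 ft/s.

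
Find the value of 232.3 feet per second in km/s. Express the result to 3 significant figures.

1 foot per second = 0.000304800 km/s.
Thus 232.3 × 0.000304800 ≈ 0.0708 km/s.

0.0708 kilometers per second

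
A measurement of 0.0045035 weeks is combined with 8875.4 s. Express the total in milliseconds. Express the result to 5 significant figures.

1.1599e+7 milliseconds

0.0045035 wk = 2.72372e+6 ms and 8875.4 s = 8.87540e+6 ms.
2.72372e+6 + 8.87540e+6 ≈ 1.1599e+7 ms.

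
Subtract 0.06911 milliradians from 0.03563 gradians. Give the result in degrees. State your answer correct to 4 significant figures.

0.02811 °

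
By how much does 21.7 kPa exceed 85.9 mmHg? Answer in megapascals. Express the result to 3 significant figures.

21.7 kPa = 0.0217000 MPa and 85.9 mmHg = 0.0114524 MPa.
0.0217000 − 0.0114524 ≈ 0.0102 MPa.

0.0102 megapascals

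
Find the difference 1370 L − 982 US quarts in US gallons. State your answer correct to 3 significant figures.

1370 L = 361.916 US gal and 982 US qt = 245.500 US gal.
361.916 − 245.500 ≈ 116 US gal.

116 US gal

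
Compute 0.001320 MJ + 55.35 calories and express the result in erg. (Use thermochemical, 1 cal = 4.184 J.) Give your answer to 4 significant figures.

1.552 × 10^10 erg

0.001320 MJ = 1.32000 × 10^10 erg and 55.35 cal = 2.31584 × 10^9 erg.
1.32000 × 10^10 + 2.31584 × 10^9 ≈ 1.552 × 10^10 erg.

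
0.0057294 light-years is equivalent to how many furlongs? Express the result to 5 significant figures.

2.6945e+11 furlong

1 ly = 4.70290e+13 furlong.
Thus 0.0057294 × 4.70290e+13 ≈ 2.6945e+11 furlong.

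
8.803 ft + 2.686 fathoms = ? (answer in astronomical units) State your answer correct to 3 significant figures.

5.08e-11 astronomical units

8.803 ft = 1.79358e-11 au and 2.686 fathom = 3.28357e-11 au.
1.79358e-11 + 3.28357e-11 ≈ 5.08e-11 au.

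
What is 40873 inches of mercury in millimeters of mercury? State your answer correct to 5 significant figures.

1 inHg = 25.4000 mmHg.
40873 × 25.4000 ≈ 1.0382e+6 mmHg.

1.0382e+6 millimeters of mercury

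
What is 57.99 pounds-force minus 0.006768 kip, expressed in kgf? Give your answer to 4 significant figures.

57.99 lbf = 26.3038 kgf and 0.006768 kip = 3.06991 kgf.
26.3038 − 3.06991 ≈ 23.23 kgf.

23.23 kilograms-force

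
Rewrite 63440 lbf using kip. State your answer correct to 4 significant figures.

1 pound-force = 0.00100000 kip.
So 63440 × 0.00100000 ≈ 63.44 kip.

63.44 kip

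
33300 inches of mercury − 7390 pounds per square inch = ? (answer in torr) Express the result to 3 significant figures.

464000 torr

33300 inHg = 845820 torr and 7390 psi = 382173 torr.
845820 − 382173 ≈ 464000 torr.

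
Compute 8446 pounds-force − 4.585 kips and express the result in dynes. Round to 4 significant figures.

1.717e+9 dyn

8446 lbf = 3.75697e+9 dyn and 4.585 kip = 2.03951e+9 dyn.
3.75697e+9 − 2.03951e+9 ≈ 1.717e+9 dyn.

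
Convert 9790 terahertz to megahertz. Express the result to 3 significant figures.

1 terahertz = 1.00000 × 10^6 MHz.
Then 9790 × 1.00000 × 10^6 ≈ 9.79 × 10^9 MHz.

9.79 × 10^9 MHz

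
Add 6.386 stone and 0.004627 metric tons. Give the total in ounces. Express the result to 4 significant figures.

1594 oz

6.386 st = 1430.46 oz and 0.004627 t = 163.213 oz.
1430.46 + 163.213 ≈ 1594 oz.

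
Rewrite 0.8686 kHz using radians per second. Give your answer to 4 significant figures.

1 kilohertz = 6283.19 rad/s.
Then 0.8686 × 6283.19 ≈ 5458 rad/s.

5458 rad/s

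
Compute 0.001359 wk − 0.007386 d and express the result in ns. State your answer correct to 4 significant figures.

1.838e+11 ns

0.001359 wk = 8.21923e+11 ns and 0.007386 d = 6.38150e+11 ns.
8.21923e+11 − 6.38150e+11 ≈ 1.838e+11 ns.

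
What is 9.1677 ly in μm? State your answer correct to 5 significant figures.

1 ly = 9.46073e+21 micrometers.
9.1677 × 9.46073e+21 ≈ 8.6733e+22 μm.

8.6733e+22 micrometers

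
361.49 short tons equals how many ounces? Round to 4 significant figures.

1 short ton = 32000.0 oz.
Then 361.49 × 32000.0 ≈ 1.157 × 10^7 oz.

1.157 × 10^7 oz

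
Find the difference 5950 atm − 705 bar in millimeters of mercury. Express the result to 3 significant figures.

3.99 × 10^6 mmHg

5950 atm = 4.52200 × 10^6 mmHg and 705 bar = 528793 mmHg.
4.52200 × 10^6 − 528793 ≈ 3.99 × 10^6 mmHg.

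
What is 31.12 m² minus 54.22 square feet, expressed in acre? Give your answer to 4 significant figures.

31.12 m² = 0.00768992 acre and 54.22 ft² = 0.00124472 acre.
0.00768992 − 0.00124472 ≈ 0.006445 acre.

0.006445 acre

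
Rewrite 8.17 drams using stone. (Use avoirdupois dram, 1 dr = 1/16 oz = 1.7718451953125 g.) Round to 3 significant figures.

1 dr = 0.000279018 stone.
Thus 8.17 × 0.000279018 ≈ 0.00228 st.

0.00228 st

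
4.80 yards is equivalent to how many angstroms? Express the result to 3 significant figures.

1 yd = 9.14400e+9 angstroms.
4.80 × 9.14400e+9 ≈ 4.39e+10 Å.

4.39e+10 Å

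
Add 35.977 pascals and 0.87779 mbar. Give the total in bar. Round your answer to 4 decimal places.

35.977 Pa = 0.000359770 bar and 0.87779 mbar = 0.000877790 bar.
0.000359770 + 0.000877790 ≈ 0.0012 bar.

0.0012 bar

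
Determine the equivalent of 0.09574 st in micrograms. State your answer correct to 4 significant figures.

6.080 × 10^8 μg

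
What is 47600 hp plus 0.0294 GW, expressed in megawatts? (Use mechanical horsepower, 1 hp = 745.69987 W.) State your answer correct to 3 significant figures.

64.9 megawatts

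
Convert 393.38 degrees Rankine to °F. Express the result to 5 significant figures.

°R = °F + 459.67.
Applying the formula gives -66.290 °F.

-66.290 °F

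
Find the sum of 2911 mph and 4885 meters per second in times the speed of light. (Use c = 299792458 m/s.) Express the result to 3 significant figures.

2.06e-5 c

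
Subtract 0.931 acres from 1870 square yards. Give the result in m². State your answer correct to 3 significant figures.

-2200 square meters

1870 yd² = 1563.56 m² and 0.931 acre = 3767.62 m².
1563.56 − 3767.62 ≈ -2200 m².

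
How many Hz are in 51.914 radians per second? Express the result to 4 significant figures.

8.262 Hz

1 rad/s = 0.159155 Hz.
Then 51.914 × 0.159155 ≈ 8.262 Hz.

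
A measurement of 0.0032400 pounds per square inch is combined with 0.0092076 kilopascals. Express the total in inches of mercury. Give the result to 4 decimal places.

0.0093 inHg

0.0032400 psi = 0.00659671 inHg and 0.0092076 kPa = 0.00271900 inHg.
0.00659671 + 0.00271900 ≈ 0.0093 inHg.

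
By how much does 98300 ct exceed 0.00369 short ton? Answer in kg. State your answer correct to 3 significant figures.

16.3 kilograms

98300 ct = 19.6600 kg and 0.00369 short ton = 3.34751 kg.
19.6600 − 3.34751 ≈ 16.3 kg.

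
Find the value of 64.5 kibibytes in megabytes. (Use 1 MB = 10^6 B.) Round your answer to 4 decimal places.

0.0660 MB

1 KiB = 0.00102400 MB.
Thus 64.5 × 0.00102400 ≈ 0.0660 MB.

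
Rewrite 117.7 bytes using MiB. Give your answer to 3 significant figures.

1 B = 9.53674 × 10^-7 MiB.
117.7 × 9.53674 × 10^-7 ≈ 0.000112 MiB.

0.000112 MiB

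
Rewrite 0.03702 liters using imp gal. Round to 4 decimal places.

1 L = 0.219969 imp gal.
0.03702 × 0.219969 ≈ 0.0081 imp gal.

0.0081 imp gal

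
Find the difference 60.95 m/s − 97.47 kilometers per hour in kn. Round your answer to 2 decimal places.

65.85 kn

60.95 m/s = 118.477 kn and 97.47 km/h = 52.6296 kn.
118.477 − 52.6296 ≈ 65.85 kn.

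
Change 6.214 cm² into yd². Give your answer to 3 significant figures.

0.000743 yd²

1 cm² = 0.000119599 yd².
Thus 6.214 × 0.000119599 ≈ 0.000743 yd².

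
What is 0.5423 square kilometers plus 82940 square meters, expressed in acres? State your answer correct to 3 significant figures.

0.5423 km² = 134.0052 acre and 82940 m² = 20.49492 acre.
134.0052 + 20.49492 ≈ 155 acre.

155 acres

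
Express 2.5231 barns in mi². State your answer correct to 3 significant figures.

1 barn = 3.86102 × 10^-35 square miles.
Thus 2.5231 × 3.86102 × 10^-35 ≈ 9.74 × 10^-35 mi².

9.74 × 10^-35 square miles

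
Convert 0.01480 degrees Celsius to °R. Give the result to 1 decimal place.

°R = (°C + 273.15) × 9/5.
Applying the formula gives 491.7 °R.

491.7 °R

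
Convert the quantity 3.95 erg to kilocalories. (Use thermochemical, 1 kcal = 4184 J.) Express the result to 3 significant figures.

9.44 × 10^-11 kcal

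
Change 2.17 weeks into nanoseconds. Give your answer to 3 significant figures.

1.31 × 10^15 ns

1 week = 6.04800 × 10^14 ns.
2.17 × 6.04800 × 10^14 ≈ 1.31 × 10^15 ns.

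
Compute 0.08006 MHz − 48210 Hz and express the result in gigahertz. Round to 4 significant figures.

3.185e-5 gigahertz

0.08006 MHz = 8.00600e-5 GHz and 48210 Hz = 4.82100e-5 GHz.
8.00600e-5 − 4.82100e-5 ≈ 3.185e-5 GHz.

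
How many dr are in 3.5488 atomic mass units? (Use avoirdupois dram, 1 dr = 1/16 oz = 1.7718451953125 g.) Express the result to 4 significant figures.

3.326e-24 drams

1 atomic mass unit = 9.37181e-25 dr.
Thus 3.5488 × 9.37181e-25 ≈ 3.326e-24 dr.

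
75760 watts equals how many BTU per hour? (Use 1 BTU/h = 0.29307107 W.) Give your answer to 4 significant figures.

1 W = 3.41214 BTU/h.
75760 × 3.41214 ≈ 258500 BTU/h.

258500 BTU per hour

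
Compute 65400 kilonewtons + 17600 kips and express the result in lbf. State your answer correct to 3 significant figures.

3.23 × 10^7 pounds-force

65400 kN = 1.47025 × 10^7 lbf and 17600 kip = 1.76000 × 10^7 lbf.
1.47025 × 10^7 + 1.76000 × 10^7 ≈ 3.23 × 10^7 lbf.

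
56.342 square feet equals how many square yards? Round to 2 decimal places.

6.26 square yards

1 ft² = 0.111111 yd².
Thus 56.342 × 0.111111 ≈ 6.26 yd².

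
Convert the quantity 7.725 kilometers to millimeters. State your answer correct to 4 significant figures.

7.725 × 10^6 mm

1 kilometer = 1.00000 × 10^6 mm.
7.725 × 1.00000 × 10^6 ≈ 7.725 × 10^6 mm.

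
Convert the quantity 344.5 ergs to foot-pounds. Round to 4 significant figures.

2.541e-5 ft·lbf

1 erg = 7.37562e-8 foot-pounds.
344.5 × 7.37562e-8 ≈ 2.541e-5 ft·lbf.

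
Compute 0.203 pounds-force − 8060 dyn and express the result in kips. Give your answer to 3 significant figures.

0.000185 kip

0.203 lbf = 0.000203000 kip and 8060 dyn = 1.81196 × 10^-5 kip.
0.000203000 − 1.81196 × 10^-5 ≈ 0.000185 kip.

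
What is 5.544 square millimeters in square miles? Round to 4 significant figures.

2.141e-12 square miles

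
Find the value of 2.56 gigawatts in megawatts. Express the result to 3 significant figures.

1 gigawatt = 1000.00 megawatts.
Then 2.56 × 1000.00 ≈ 2560 MW.

2560 MW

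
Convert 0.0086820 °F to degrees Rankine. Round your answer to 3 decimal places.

°R = °F + 459.67.
Applying the formula gives 459.679 °R.

459.679 °R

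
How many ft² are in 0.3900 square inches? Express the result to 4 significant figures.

0.002708 ft²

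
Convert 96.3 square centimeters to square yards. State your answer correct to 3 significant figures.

0.0115 square yards

1 cm² = 0.000119599 yd².
Thus 96.3 × 0.000119599 ≈ 0.0115 yd².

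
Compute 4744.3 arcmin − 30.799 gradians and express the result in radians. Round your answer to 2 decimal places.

0.90 rad

4744.3 arcmin = 1.38006 rad and 30.799 grad = 0.483790 rad.
1.38006 − 0.483790 ≈ 0.90 rad.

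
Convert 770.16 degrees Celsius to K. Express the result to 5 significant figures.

K = °C + 273.15.
Applying the formula gives 1043.3 K.

1043.3 kelvins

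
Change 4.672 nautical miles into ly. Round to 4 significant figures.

1 nmi = 1.95757 × 10^-13 ly.
4.672 × 1.95757 × 10^-13 ≈ 9.146 × 10^-13 ly.

9.146 × 10^-13 ly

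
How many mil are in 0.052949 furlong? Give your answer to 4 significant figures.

1 furlong = 7.92000 × 10^6 mil.
0.052949 × 7.92000 × 10^6 ≈ 419400 mil.

419400 mils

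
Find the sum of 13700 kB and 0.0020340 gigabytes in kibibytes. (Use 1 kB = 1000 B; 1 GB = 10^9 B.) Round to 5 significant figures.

13700 kB = 13378.9 KiB and 0.0020340 GB = 1986.33 KiB.
13378.9 + 1986.33 ≈ 15365 KiB.

15365 KiB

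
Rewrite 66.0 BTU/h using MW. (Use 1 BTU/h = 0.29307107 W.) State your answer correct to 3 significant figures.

1.93e-5 MW

1 BTU/h = 2.93071e-7 megawatts.
Thus 66.0 × 2.93071e-7 ≈ 1.93e-5 MW.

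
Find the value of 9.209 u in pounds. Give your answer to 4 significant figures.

1 atomic mass unit = 3.66086 × 10^-27 pounds.
So 9.209 × 3.66086 × 10^-27 ≈ 3.371 × 10^-26 lb.

3.371 × 10^-26 lb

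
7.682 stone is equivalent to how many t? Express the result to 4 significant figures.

0.04878 t

1 st = 0.00635029 metric tons.
So 7.682 × 0.00635029 ≈ 0.04878 t.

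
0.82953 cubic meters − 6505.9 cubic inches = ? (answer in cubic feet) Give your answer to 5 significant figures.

0.82953 m³ = 29.2946 ft³ and 6505.9 in³ = 3.76499 ft³.
29.2946 − 3.76499 ≈ 25.530 ft³.

25.530 ft³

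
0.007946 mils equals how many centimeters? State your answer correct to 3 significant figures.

1 mil = 0.00254000 cm.
Thus 0.007946 × 0.00254000 ≈ 2.02 × 10^-5 cm.

2.02 × 10^-5 cm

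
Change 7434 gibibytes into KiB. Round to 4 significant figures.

1 gibibyte = 1.04858e+6 kibibytes.
7434 × 1.04858e+6 ≈ 7.795e+9 KiB.

7.795e+9 kibibytes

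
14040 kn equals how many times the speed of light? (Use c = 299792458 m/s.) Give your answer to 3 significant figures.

1 knot = 1.71600 × 10^-9 c.
Then 14040 × 1.71600 × 10^-9 ≈ 2.41 × 10^-5 c.

2.41 × 10^-5 times the speed of light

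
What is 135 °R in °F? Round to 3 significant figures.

°R = °F + 459.67.
Applying the formula gives -325 °F.

-325 degrees Fahrenheit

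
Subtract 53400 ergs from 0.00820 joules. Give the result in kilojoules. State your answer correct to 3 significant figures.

0.00820 J = 8.20000e-6 kJ and 53400 erg = 5.34000e-6 kJ.
8.20000e-6 − 5.34000e-6 ≈ 2.86e-6 kJ.

2.86e-6 kJ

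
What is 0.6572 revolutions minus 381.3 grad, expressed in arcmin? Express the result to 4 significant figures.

-6395 arcmin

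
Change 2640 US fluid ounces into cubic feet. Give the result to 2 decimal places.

2.76 cubic feet

1 US fluid ounce = 0.00104438 cubic feet.
Then 2640 × 0.00104438 ≈ 2.76 ft³.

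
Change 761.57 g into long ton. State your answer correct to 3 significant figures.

0.000750 long ton

1 g = 9.84207 × 10^-7 long ton.
So 761.57 × 9.84207 × 10^-7 ≈ 0.000750 long ton.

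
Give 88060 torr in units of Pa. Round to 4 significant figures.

1.174 × 10^7 Pa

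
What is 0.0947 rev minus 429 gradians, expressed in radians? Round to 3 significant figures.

-6.14 rad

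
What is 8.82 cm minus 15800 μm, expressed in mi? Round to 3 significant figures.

4.50e-5 mi

8.82 cm = 5.48049e-5 mi and 15800 μm = 9.81766e-6 mi.
5.48049e-5 − 9.81766e-6 ≈ 4.50e-5 mi.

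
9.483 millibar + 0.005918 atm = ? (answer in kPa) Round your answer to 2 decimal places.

9.483 mbar = 0.948300 kPa and 0.005918 atm = 0.599641 kPa.
0.948300 + 0.599641 ≈ 1.55 kPa.

1.55 kilopascals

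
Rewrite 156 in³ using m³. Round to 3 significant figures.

0.00256 cubic meters

1 cubic inch = 1.63871 × 10^-5 cubic meters.
156 × 1.63871 × 10^-5 ≈ 0.00256 m³.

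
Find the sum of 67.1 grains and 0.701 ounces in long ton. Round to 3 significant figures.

2.38 × 10^-5 long ton

67.1 gr = 4.27934 × 10^-6 long ton and 0.701 oz = 1.95592 × 10^-5 long ton.
4.27934 × 10^-6 + 1.95592 × 10^-5 ≈ 2.38 × 10^-5 long ton.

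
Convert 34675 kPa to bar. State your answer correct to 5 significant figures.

1 kPa = 0.0100000 bar.
Then 34675 × 0.0100000 ≈ 346.75 bar.

346.75 bar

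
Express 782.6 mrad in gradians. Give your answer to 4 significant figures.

49.82 grad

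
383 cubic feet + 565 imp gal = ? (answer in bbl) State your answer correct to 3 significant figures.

84.4 oil barrels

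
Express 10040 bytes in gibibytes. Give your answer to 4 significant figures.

9.350e-6 gibibytes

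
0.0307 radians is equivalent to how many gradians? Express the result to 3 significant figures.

1.95 grad

1 rad = 63.6620 gradians.
Thus 0.0307 × 63.6620 ≈ 1.95 grad.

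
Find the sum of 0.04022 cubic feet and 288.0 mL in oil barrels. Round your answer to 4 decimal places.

0.0090 oil barrels

0.04022 ft³ = 0.00716349 bbl and 288.0 mL = 0.00181147 bbl.
0.00716349 + 0.00181147 ≈ 0.0090 bbl.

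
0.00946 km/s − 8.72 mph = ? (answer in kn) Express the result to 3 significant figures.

10.8 knots

0.00946 km/s = 18.3888 kn and 8.72 mph = 7.57747 kn.
18.3888 − 7.57747 ≈ 10.8 kn.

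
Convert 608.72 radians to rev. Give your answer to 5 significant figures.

1 rad = 0.159155 rev.
Then 608.72 × 0.159155 ≈ 96.881 rev.

96.881 rev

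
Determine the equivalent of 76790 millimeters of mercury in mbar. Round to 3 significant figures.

102000 mbar

1 mmHg = 1.33322 mbar.
76790 × 1.33322 ≈ 102000 mbar.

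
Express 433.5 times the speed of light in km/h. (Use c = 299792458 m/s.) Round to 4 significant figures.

4.679e+11 km/h

1 c = 1.07925e+9 km/h.
Then 433.5 × 1.07925e+9 ≈ 4.679e+11 km/h.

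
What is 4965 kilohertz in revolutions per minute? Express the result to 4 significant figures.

1 kilohertz = 60000.0 rpm.
So 4965 × 60000.0 ≈ 2.979e+8 rpm.

2.979e+8 revolutions per minute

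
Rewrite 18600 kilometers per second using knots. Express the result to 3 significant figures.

3.62e+7 knots

1 kilometer per second = 1943.84 kn.
Thus 18600 × 1943.84 ≈ 3.62e+7 kn.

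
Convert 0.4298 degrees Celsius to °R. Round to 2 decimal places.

°R = (°C + 273.15) × 9/5.
Applying the formula gives 492.44 °R.

492.44 °R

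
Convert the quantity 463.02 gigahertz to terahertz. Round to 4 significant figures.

1 GHz = 0.00100000 THz.
463.02 × 0.00100000 ≈ 0.4630 THz.

0.4630 THz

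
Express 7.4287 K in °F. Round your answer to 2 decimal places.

K = (°F + 459.67) × 5/9.
Applying the formula gives -446.30 °F.

-446.30 °F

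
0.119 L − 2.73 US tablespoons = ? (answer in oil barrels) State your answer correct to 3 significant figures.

0.000495 bbl

0.119 L = 0.000748487 bbl and 2.73 US tbsp = 0.000253906 bbl.
0.000748487 − 0.000253906 ≈ 0.000495 bbl.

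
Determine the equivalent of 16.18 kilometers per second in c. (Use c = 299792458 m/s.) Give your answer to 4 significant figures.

1 km/s = 3.33564e-6 times the speed of light.
16.18 × 3.33564e-6 ≈ 5.397e-5 c.

5.397e-5 c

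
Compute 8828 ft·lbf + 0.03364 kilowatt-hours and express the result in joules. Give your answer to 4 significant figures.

8828 ft·lbf = 11969.2 J and 0.03364 kWh = 121104 J.
11969.2 + 121104 ≈ 133100 J.

133100 J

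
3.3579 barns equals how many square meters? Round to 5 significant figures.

1 barn = 1.00000 × 10^-28 square meters.
So 3.3579 × 1.00000 × 10^-28 ≈ 3.3579 × 10^-28 m².

3.3579 × 10^-28 m²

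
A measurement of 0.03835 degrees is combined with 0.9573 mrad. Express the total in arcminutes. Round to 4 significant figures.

5.592 arcminutes

0.03835 ° = 2.30100 arcmin and 0.9573 mrad = 3.29095 arcmin.
2.30100 + 3.29095 ≈ 5.592 arcmin.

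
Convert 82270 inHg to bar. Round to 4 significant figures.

1 inHg = 0.0338639 bar.
So 82270 × 0.0338639 ≈ 2786 bar.

2786 bar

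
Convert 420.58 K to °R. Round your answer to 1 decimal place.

757.0 °R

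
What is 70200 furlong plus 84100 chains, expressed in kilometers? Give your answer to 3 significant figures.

15800 km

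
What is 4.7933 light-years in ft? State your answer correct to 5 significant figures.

1 light-year = 3.10391e+16 ft.
4.7933 × 3.10391e+16 ≈ 1.4878e+17 ft.

1.4878e+17 feet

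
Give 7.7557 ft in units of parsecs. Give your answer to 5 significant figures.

1 ft = 9.87790e-18 parsecs.
7.7557 × 9.87790e-18 ≈ 7.6610e-17 pc.

7.6610e-17 pc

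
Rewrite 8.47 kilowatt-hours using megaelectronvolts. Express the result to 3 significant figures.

1.90 × 10^20 MeV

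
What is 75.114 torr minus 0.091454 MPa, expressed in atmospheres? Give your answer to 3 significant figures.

75.114 torr = 0.0988342 atm and 0.091454 MPa = 0.902581 atm.
0.0988342 − 0.902581 ≈ -0.804 atm.

-0.804 atmospheres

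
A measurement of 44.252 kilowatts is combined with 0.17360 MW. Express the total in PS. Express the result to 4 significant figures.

44.252 kW = 60.1660 PS and 0.17360 MW = 236.030 PS.
60.1660 + 236.030 ≈ 296.2 PS.

296.2 PS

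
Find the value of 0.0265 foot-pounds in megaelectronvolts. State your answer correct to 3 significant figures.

2.24e+11 MeV

1 ft·lbf = 8.46235e+12 MeV.
Then 0.0265 × 8.46235e+12 ≈ 2.24e+11 MeV.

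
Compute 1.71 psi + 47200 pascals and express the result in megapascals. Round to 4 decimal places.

0.0590 MPa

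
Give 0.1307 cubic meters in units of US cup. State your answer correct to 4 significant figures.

1 cubic meter = 4226.75 US cup.
Thus 0.1307 × 4226.75 ≈ 552.4 US cup.

552.4 US cups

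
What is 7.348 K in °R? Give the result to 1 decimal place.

13.2 °R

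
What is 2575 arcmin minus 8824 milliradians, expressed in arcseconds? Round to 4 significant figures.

-1.666e+6 arcseconds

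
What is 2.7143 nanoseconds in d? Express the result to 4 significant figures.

3.142 × 10^-14 days

1 nanosecond = 1.15741 × 10^-14 days.
Thus 2.7143 × 1.15741 × 10^-14 ≈ 3.142 × 10^-14 d.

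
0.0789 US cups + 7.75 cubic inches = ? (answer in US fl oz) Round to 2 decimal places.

4.93 US fl oz

0.0789 US cup = 0.631200 US fl oz and 7.75 in³ = 4.29437 US fl oz.
0.631200 + 4.29437 ≈ 4.93 US fl oz.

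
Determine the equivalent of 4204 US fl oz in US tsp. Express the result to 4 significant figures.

25220 US tsp

1 US fluid ounce = 6.00000 US tsp.
Then 4204 × 6.00000 ≈ 25220 US tsp.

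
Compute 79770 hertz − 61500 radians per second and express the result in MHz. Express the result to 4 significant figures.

0.06998 MHz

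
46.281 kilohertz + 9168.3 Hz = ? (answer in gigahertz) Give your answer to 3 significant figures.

5.54e-5 GHz

46.281 kHz = 4.62810e-5 GHz and 9168.3 Hz = 9.16830e-6 GHz.
4.62810e-5 + 9.16830e-6 ≈ 5.54e-5 GHz.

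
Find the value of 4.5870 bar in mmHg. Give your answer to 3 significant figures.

3440 mmHg

1 bar = 750.062 mmHg.
4.5870 × 750.062 ≈ 3440 mmHg.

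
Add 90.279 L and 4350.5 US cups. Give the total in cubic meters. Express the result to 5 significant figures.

1.1196 m³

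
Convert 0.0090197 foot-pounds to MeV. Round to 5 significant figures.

1 ft·lbf = 8.46235e+12 megaelectronvolts.
Thus 0.0090197 × 8.46235e+12 ≈ 7.6328e+10 MeV.

7.6328e+10 MeV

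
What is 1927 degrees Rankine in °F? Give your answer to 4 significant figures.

1467 °F

°R = °F + 459.67.
Applying the formula gives 1467 °F.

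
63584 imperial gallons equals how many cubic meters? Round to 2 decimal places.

289.06 cubic meters

1 imp gal = 0.00454609 cubic meters.
63584 × 0.00454609 ≈ 289.06 m³.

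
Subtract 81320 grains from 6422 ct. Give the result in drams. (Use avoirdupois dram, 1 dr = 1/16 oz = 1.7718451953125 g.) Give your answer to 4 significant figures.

-2249 drams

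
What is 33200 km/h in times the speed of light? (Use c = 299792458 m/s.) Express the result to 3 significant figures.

1 kilometer per hour = 9.26567 × 10^-10 c.
Then 33200 × 9.26567 × 10^-10 ≈ 3.08 × 10^-5 c.

3.08 × 10^-5 c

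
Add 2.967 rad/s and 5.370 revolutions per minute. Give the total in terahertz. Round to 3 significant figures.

5.62e-13 terahertz

2.967 rad/s = 4.72213e-13 THz and 5.370 rpm = 8.95000e-14 THz.
4.72213e-13 + 8.95000e-14 ≈ 5.62e-13 THz.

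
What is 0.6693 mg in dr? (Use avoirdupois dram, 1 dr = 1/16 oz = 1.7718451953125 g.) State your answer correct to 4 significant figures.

1 mg = 0.000564383 dr.
Then 0.6693 × 0.000564383 ≈ 0.0003777 dr.

0.0003777 dr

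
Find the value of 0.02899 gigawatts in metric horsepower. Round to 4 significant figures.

39420 PS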